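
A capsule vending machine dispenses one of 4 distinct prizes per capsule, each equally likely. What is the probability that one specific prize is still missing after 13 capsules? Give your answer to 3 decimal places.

0.024

On each capsule the fixed prize fails to appear with probability 3/4.
P(still missing after 13) = (3/4)^13 = 0.0238.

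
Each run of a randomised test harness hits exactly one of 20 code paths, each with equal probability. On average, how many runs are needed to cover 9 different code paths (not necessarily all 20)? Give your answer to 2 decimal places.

Going from k to k+1 distinct takes a geometric number of runs with mean 20/(20-k).
Sum over k = 0,...,8: E = 20/20 + 20/19 + 20/18 + ... + 20/13 + 20/12 = 11.557.

11.56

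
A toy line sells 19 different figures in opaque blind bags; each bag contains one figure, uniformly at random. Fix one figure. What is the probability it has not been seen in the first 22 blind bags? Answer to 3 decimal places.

0.304

Each blind bag misses the fixed figure with probability (19-1)/19 = 18/19, independently.
P(still missing after 22) = (18/19)^22 = 0.3044.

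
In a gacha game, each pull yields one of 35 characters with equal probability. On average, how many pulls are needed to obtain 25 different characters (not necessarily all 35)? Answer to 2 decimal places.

42.62

Going from k to k+1 distinct takes a geometric number of pulls with mean 35/(35-k).
Sum over k = 0,...,24: E = 35/35 + 35/34 + 35/33 + ... + 35/12 + 35/11 = 42.623.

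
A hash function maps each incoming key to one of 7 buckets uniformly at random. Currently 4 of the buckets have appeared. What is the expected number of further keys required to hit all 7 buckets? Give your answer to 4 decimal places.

With k distinct buckets already seen, the next new one takes an expected 7/(7-k) keys.
Sum over k = 4,...,6: E = 7/3 + 7/2 + 7/1 = 12.83333.

12.8333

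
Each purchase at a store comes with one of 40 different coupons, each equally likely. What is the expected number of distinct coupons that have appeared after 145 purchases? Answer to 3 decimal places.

38.982

For each coupon, P(seen in 145 purchases) = 1 - (39/40)^145 = 0.9746.
By linearity of expectation, E[distinct seen] = 40·(1 - (39/40)^145) = 38.9820.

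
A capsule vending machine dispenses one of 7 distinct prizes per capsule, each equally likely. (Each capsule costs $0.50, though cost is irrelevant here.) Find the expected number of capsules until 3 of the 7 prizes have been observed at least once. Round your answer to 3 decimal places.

3.567

Going from k to k+1 distinct takes a geometric number of capsules with mean 7/(7-k).
Sum over k = 0,...,2: E = 7/7 + 7/6 + 7/5 = 3.5667.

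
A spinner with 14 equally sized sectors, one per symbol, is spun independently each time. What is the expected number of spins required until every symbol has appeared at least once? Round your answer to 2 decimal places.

After k distinct symbols have appeared, the next spin gives a new one with probability (14-k)/14, so the expected wait for the (k+1)-th is 14/(14-k).
E[T] = 14/14 + 14/13 + 14/12 + ... + 14/2 + 14/1 = 14·H_{14}.
H_{14} = 3.252, so E[T] = 45.522.

45.52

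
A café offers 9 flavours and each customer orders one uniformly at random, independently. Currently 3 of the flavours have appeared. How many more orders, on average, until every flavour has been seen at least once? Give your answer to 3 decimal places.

With k distinct flavours already seen, the next new one takes an expected 9/(9-k) orders.
Sum over k = 3,...,8: E = 9/6 + 9/5 + 9/4 + 9/3 + 9/2 + 9/1 = 22.0500.

22.050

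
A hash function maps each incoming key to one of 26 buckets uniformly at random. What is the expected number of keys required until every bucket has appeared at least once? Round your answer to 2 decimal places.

Split into phases: going from k distinct to k+1 distinct takes on average 26/(26-k) keys.
E[T] = 26/26 + 26/25 + 26/24 + ... + 26/2 + 26/1 = 26·H_{26}.
H_{26} = 3.854, so E[T] = 100.215.

100.21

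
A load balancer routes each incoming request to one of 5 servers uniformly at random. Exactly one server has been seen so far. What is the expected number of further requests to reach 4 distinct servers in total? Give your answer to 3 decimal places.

From k distinct to k+1 distinct takes on average 5/(5-k) requests.
Sum over k = 1,...,3: E = 5/4 + 5/3 + 5/2 = 5.4167.

5.417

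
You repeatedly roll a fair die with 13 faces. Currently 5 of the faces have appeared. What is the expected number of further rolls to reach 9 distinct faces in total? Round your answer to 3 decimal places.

8.249

From k distinct to k+1 distinct takes on average 13/(13-k) rolls.
Sum over k = 5,...,8: E = 13/8 + 13/7 + 13/6 + 13/5 = 8.2488.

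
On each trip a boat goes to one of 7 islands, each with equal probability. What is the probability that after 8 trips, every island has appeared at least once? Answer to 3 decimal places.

By inclusion–exclusion over which islands are missing,
P(all seen) = Σ_{j=0}^{7} (-1)^j C(7,j)((7-j)/7)^8
= 1.0000 - 2.0395 + 1.4230 - 0.3979 + 0.0398 - 0.0009 + 0.0000 - 0.0000
= 0.0245.

0.024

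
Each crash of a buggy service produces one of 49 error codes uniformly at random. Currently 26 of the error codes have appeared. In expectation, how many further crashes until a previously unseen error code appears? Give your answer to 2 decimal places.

The number of crashes until the next new error code is geometric with success probability 23/49, so its mean is 49/23.
E = 49/23 = 2.130.

2.13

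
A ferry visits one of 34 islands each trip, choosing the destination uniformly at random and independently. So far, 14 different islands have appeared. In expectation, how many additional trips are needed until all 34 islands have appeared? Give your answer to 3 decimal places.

The wait to go from k to k+1 distinct islands is geometric with mean 34/(34-k).
Sum over k = 14,...,33: E = 34/20 + 34/19 + 34/18 + ... + 34/2 + 34/1 = 122.3231.

122.323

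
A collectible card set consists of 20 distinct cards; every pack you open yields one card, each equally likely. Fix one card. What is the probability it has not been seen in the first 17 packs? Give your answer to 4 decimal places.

0.4181

On each pack the fixed card fails to appear with probability 19/20.
P(still missing after 17) = (19/20)^17 = 0.41812.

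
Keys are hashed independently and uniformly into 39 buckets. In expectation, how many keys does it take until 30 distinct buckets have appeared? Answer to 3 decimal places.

With k distinct buckets already seen, the next new one arrives after an expected 39/(39-k) keys.
Sum over k = 0,...,29: E = 39/39 + 39/38 + 39/37 + ... + 39/11 + 39/10 = 55.5584.

55.558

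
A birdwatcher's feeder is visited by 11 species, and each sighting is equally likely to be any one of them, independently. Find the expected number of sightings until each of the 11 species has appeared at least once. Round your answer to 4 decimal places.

33.2187

Split into phases: going from k distinct to k+1 distinct takes on average 11/(11-k) sightings.
E[T] = 11/11 + 11/10 + 11/9 + ... + 11/2 + 11/1 = 11·H_{11}.
H_{11} = 3.01988, so E[T] = 33.21865.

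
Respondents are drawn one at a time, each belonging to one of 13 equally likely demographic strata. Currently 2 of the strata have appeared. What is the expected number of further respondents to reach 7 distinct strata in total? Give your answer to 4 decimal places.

The wait to go from k to k+1 distinct strata is geometric with mean 13/(13-k).
Sum over k = 2,...,6: E = 13/11 + 13/10 + 13/9 + 13/8 + 13/7 = 7.40841.

7.4084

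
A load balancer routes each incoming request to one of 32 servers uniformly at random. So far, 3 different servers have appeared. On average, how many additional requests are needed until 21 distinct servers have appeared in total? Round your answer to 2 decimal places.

30.14

With k distinct servers already seen, the next new one takes an expected 32/(32-k) requests.
Sum over k = 3,...,20: E = 32/29 + 32/28 + 32/27 + ... + 32/13 + 32/12 = 30.137.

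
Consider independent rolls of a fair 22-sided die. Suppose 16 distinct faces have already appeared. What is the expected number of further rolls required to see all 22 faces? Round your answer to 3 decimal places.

53.900

The wait to go from k to k+1 distinct faces is geometric with mean 22/(22-k).
Sum over k = 16,...,21: E = 22/6 + 22/5 + 22/4 + 22/3 + 22/2 + 22/1 = 53.9000.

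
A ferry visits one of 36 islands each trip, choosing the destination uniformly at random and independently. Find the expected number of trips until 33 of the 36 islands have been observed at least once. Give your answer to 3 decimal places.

84.284

Going from k to k+1 distinct takes a geometric number of trips with mean 36/(36-k).
Sum over k = 0,...,32: E = 36/36 + 36/35 + 36/34 + ... + 36/5 + 36/4 = 84.2841.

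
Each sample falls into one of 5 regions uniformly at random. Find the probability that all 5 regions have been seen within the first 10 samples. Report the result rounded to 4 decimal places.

0.5225

Let A_i be the event that region i is missing after 10 samples. By inclusion–exclusion on the A_i,
P(all seen) = Σ_{j=0}^{5} (-1)^j C(5,j)((5-j)/5)^10
= 1.00000 - 0.53687 + 0.06047 - 0.00105 + 0.00000 - 0.00000
= 0.52255.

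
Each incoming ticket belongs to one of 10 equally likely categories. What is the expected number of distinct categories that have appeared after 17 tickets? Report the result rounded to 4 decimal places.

For each category, P(seen in 17 tickets) = 1 - (9/10)^17 = 0.83323.
By linearity of expectation, E[distinct seen] = 10·(1 - (9/10)^17) = 8.33228.

8.3323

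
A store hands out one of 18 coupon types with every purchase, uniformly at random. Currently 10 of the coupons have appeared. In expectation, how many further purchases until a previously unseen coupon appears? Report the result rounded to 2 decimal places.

2.25

Each purchase yields a new coupon with probability (18-10)/18 = 8/18, so the wait is geometric with mean 18/8.
E = 18/8 = 2.250.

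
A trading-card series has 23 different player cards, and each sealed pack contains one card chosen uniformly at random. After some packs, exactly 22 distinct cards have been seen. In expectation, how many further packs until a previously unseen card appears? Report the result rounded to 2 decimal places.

23.00

Each pack yields a new card with probability (23-22)/23 = 1/23, so the wait is geometric with mean 23/1.
E = 23/1 = 23.000.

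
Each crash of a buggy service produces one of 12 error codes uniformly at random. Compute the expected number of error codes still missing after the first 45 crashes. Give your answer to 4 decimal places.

For each error code, P(unseen after 45) = (11/12)^45 = 0.01993.
By linearity of expectation, E[unseen] = 12·(11/12)^45 = 0.23916.

0.2392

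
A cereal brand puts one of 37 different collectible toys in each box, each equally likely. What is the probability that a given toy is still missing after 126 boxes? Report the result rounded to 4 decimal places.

Each box misses the fixed toy with probability (37-1)/37 = 36/37, independently.
P(still missing after 126) = (36/37)^126 = 0.03167.

0.0317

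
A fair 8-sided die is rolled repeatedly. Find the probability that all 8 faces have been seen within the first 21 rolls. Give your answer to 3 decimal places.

0.579

Let A_i be the event that face i is missing after 21 rolls. By inclusion–exclusion on the A_i,
P(all seen) = Σ_{j=0}^{8} (-1)^j C(8,j)((8-j)/8)^21
= 1.0000 - 0.4845 + 0.0666 - 0.0029 + 0.0000 - 0.0000 + 0.0000 - 0.0000 + 0.0000
= 0.5793.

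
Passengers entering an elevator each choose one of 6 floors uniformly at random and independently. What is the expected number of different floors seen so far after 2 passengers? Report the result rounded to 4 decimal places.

1.8333

For each floor, P(seen in 2 passengers) = 1 - (5/6)^2 = 0.30556.
By linearity of expectation, E[distinct seen] = 6·(1 - (5/6)^2) = 1.83333.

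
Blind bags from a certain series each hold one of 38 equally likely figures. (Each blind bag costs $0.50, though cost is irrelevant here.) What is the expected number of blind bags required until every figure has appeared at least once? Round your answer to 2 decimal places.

Split into phases: going from k distinct to k+1 distinct takes on average 38/(38-k) blind bags.
E[T] = 38/38 + 38/37 + 38/36 + ... + 38/2 + 38/1 = 38·H_{38}.
H_{38} = 4.228, so E[T] = 160.660.

160.66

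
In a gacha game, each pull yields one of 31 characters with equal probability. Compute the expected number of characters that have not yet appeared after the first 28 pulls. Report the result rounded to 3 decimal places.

12.377

For each character, P(unseen after 28) = (30/31)^28 = 0.3993.
By linearity of expectation, E[unseen] = 31·(30/31)^28 = 12.3774.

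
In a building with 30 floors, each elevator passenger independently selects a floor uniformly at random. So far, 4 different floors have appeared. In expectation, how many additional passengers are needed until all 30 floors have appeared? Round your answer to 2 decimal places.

With k distinct floors already seen, the next new one takes an expected 30/(30-k) passengers.
Sum over k = 4,...,29: E = 30/26 + 30/25 + 30/24 + ... + 30/2 + 30/1 = 115.633.

115.63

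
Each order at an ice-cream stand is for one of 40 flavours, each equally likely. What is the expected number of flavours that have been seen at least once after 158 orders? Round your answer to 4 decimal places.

39.2675

For each flavour, P(seen in 158 orders) = 1 - (39/40)^158 = 0.98169.
By linearity of expectation, E[distinct seen] = 40·(1 - (39/40)^158) = 39.26753.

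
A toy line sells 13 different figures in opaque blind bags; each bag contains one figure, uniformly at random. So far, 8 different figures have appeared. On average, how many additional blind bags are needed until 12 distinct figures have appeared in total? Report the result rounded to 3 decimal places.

The wait to go from k to k+1 distinct figures is geometric with mean 13/(13-k).
Sum over k = 8,...,11: E = 13/5 + 13/4 + 13/3 + 13/2 = 16.6833.

16.683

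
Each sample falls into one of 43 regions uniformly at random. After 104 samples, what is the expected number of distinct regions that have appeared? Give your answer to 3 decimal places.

For each region, P(seen in 104 samples) = 1 - (42/43)^104 = 0.9135.
By linearity of expectation, E[distinct seen] = 43·(1 - (42/43)^104) = 39.2789.

39.279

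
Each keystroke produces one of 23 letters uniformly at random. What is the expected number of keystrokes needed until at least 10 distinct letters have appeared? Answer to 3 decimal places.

With k distinct letters already seen, the next new one arrives after an expected 23/(23-k) keystrokes.
Sum over k = 0,...,9: E = 23/23 + 23/22 + 23/21 + ... + 23/15 + 23/14 = 12.7456.

12.746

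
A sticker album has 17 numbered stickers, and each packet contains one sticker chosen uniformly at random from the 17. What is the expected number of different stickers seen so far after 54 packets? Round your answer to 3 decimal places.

16.356

For each sticker, P(seen in 54 packets) = 1 - (16/17)^54 = 0.9621.
By linearity of expectation, E[distinct seen] = 17·(1 - (16/17)^54) = 16.3563.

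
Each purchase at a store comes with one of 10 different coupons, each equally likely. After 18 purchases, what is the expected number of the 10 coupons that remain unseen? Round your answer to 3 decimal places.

For each coupon, P(unseen after 18) = (9/10)^18 = 0.1501.
By linearity of expectation, E[unseen] = 10·(9/10)^18 = 1.5009.

1.501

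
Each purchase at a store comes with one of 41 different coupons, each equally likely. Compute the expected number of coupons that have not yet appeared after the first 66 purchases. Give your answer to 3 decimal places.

8.035

For each coupon, P(unseen after 66) = (40/41)^66 = 0.1960.
By linearity of expectation, E[unseen] = 41·(40/41)^66 = 8.0354.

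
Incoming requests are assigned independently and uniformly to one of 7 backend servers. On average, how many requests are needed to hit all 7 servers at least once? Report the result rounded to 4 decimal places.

Split into phases: going from k distinct to k+1 distinct takes on average 7/(7-k) requests.
E[T] = 7/7 + 7/6 + 7/5 + ... + 7/2 + 7/1 = 7·H_{7}.
H_{7} = 2.59286, so E[T] = 18.15000.

18.1500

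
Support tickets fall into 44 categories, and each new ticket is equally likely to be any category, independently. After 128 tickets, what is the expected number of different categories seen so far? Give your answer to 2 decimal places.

41.68

For each category, P(seen in 128 tickets) = 1 - (43/44)^128 = 0.947.
By linearity of expectation, E[distinct seen] = 44·(1 - (43/44)^128) = 41.680.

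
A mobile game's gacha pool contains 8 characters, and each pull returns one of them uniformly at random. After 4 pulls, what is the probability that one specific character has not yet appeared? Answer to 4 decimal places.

0.5862

On each pull the fixed character fails to appear with probability 7/8.
P(still missing after 4) = (7/8)^4 = 0.58618.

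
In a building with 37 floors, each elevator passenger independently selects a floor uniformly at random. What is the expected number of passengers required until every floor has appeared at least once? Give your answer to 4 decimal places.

155.4587

After k distinct floors have appeared, the next passenger gives a new one with probability (37-k)/37, so the expected wait for the (k+1)-th is 37/(37-k).
E[T] = 37/37 + 37/36 + 37/35 + ... + 37/2 + 37/1 = 37·H_{37}.
H_{37} = 4.20159, so E[T] = 155.45869.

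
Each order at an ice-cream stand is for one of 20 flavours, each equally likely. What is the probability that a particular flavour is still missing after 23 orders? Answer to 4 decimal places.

On each order the fixed flavour fails to appear with probability 19/20.
P(still missing after 23) = (19/20)^23 = 0.30736.

0.3074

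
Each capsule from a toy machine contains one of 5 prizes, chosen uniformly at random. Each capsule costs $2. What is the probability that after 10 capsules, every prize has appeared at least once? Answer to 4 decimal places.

Let A_i be the event that prize i is missing after 10 capsules. By inclusion–exclusion on the A_i,
P(all seen) = Σ_{j=0}^{5} (-1)^j C(5,j)((5-j)/5)^10
= 1.00000 - 0.53687 + 0.06047 - 0.00105 + 0.00000 - 0.00000
= 0.52255.

0.5225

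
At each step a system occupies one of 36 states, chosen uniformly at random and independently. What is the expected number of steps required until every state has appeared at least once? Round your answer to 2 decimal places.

150.28

After k distinct states have appeared, the next step gives a new one with probability (36-k)/36, so the expected wait for the (k+1)-th is 36/(36-k).
E[T] = 36/36 + 36/35 + 36/34 + ... + 36/2 + 36/1 = 36·H_{36}.
H_{36} = 4.175, so E[T] = 150.284.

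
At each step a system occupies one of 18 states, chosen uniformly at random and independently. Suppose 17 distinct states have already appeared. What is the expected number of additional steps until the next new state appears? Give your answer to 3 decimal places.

Each step yields a new state with probability (18-17)/18 = 1/18, so the wait is geometric with mean 18/1.
E = 18/1 = 18.0000.

18.000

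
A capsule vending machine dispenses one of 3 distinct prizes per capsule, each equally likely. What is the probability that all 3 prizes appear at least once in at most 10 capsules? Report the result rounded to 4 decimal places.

0.9480

Let A_i be the event that prize i is missing after 10 capsules. By inclusion–exclusion on the A_i,
P(all seen) = Σ_{j=0}^{3} (-1)^j C(3,j)((3-j)/3)^10
= 1.00000 - 0.05202 + 0.00005 - 0.00000
= 0.94803.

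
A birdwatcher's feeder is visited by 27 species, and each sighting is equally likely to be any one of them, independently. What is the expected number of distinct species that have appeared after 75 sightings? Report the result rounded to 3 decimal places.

25.407

For each species, P(seen in 75 sightings) = 1 - (26/27)^75 = 0.9410.
By linearity of expectation, E[distinct seen] = 27·(1 - (26/27)^75) = 25.4075.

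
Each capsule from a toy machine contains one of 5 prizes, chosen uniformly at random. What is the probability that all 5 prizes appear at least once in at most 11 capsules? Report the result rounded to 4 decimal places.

0.6064

Let A_i be the event that prize i is missing after 11 capsules. By inclusion–exclusion on the A_i,
P(all seen) = Σ_{j=0}^{5} (-1)^j C(5,j)((5-j)/5)^11
= 1.00000 - 0.42950 + 0.03628 - 0.00042 + 0.00000 - 0.00000
= 0.60636.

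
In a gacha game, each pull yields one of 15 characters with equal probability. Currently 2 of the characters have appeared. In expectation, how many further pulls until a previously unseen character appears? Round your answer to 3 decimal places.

Each pull yields a new character with probability (15-2)/15 = 13/15, so the wait is geometric with mean 15/13.
E = 15/13 = 1.1538.

1.154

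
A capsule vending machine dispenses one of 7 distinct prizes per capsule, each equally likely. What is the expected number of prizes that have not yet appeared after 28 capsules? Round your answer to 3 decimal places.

0.093

For each prize, P(unseen after 28) = (6/7)^28 = 0.0134.
By linearity of expectation, E[unseen] = 7·(6/7)^28 = 0.0935.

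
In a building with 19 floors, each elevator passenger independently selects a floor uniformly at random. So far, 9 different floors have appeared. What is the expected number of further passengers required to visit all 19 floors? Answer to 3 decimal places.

55.650

The wait to go from k to k+1 distinct floors is geometric with mean 19/(19-k).
Sum over k = 9,...,18: E = 19/10 + 19/9 + 19/8 + ... + 19/2 + 19/1 = 55.6504.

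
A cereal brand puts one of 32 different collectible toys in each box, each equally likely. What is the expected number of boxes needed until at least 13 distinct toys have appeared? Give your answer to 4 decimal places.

16.3442

With k distinct toys already seen, the next new one arrives after an expected 32/(32-k) boxes.
Sum over k = 0,...,12: E = 32/32 + 32/31 + 32/30 + ... + 32/21 + 32/20 = 16.34418.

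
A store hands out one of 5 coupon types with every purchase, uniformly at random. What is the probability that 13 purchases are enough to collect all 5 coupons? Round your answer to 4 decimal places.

0.7381

Let A_i be the event that coupon i is missing after 13 purchases. By inclusion–exclusion on the A_i,
P(all seen) = Σ_{j=0}^{5} (-1)^j C(5,j)((5-j)/5)^13
= 1.00000 - 0.27488 + 0.01306 - 0.00007 + 0.00000 - 0.00000
= 0.73812.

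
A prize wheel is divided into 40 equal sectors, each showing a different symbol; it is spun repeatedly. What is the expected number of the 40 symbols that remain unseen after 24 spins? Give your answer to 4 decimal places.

For each symbol, P(unseen after 24) = (39/40)^24 = 0.54464.
By linearity of expectation, E[unseen] = 40·(39/40)^24 = 21.78566.

21.7857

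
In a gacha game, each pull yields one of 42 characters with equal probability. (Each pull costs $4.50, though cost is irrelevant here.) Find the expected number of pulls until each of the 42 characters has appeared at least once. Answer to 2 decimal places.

181.72

After k distinct characters have appeared, the next pull gives a new one with probability (42-k)/42, so the expected wait for the (k+1)-th is 42/(42-k).
E[T] = 42/42 + 42/41 + 42/40 + ... + 42/2 + 42/1 = 42·H_{42}.
H_{42} = 4.327, so E[T] = 181.723.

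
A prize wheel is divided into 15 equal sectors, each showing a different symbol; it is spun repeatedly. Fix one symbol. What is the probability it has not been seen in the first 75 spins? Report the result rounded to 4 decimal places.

0.0057

Each spin misses the fixed symbol with probability (15-1)/15 = 14/15, independently.
P(still missing after 75) = (14/15)^75 = 0.00566.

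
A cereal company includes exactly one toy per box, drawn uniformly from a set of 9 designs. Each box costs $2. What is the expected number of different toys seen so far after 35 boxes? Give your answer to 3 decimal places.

For each toy, P(seen in 35 boxes) = 1 - (8/9)^35 = 0.9838.
By linearity of expectation, E[distinct seen] = 9·(1 - (8/9)^35) = 8.8542.

8.854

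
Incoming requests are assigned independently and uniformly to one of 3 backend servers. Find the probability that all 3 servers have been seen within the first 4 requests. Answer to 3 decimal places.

By inclusion–exclusion over which servers are missing,
P(all seen) = Σ_{j=0}^{3} (-1)^j C(3,j)((3-j)/3)^4
= 1.0000 - 0.5926 + 0.0370 - 0.0000
= 0.4444.

0.444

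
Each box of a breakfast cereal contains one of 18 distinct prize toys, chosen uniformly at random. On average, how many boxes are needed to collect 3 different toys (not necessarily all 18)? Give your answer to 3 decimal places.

With k distinct toys already seen, the next new one arrives after an expected 18/(18-k) boxes.
Sum over k = 0,...,2: E = 18/18 + 18/17 + 18/16 = 3.1838.

3.184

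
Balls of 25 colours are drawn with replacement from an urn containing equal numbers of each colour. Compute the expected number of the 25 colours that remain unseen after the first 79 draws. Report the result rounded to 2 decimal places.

For each colour, P(unseen after 79) = (24/25)^79 = 0.040.
By linearity of expectation, E[unseen] = 25·(24/25)^79 = 0.994.

0.99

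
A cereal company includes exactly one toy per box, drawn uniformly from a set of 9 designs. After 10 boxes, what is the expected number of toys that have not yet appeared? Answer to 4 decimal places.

2.7715

For each toy, P(unseen after 10) = (8/9)^10 = 0.30795.
By linearity of expectation, E[unseen] = 9·(8/9)^10 = 2.77152.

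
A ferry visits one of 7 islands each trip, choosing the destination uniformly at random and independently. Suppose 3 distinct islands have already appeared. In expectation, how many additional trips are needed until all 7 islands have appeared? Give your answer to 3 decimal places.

14.583

The wait to go from k to k+1 distinct islands is geometric with mean 7/(7-k).
Sum over k = 3,...,6: E = 7/4 + 7/3 + 7/2 + 7/1 = 14.5833.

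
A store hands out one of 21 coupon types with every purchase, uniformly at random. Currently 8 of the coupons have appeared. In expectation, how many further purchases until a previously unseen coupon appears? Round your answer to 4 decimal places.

1.6154

The number of purchases until the next new coupon is geometric with success probability 13/21, so its mean is 21/13.
E = 21/13 = 1.61538.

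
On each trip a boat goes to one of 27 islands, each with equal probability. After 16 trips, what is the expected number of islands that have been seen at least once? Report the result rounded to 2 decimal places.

For each island, P(seen in 16 trips) = 1 - (26/27)^16 = 0.453.
By linearity of expectation, E[distinct seen] = 27·(1 - (26/27)^16) = 12.239.

12.24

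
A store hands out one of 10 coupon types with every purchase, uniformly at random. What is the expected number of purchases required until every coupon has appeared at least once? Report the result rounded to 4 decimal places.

Split into phases: going from k distinct to k+1 distinct takes on average 10/(10-k) purchases.
E[T] = 10/10 + 10/9 + 10/8 + ... + 10/2 + 10/1 = 10·H_{10}.
H_{10} = 2.92897, so E[T] = 29.28968.

29.2897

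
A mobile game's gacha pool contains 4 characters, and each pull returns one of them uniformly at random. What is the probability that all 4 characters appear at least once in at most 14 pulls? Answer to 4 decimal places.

0.9291

Let A_i be the event that character i is missing after 14 pulls. By inclusion–exclusion on the A_i,
P(all seen) = Σ_{j=0}^{4} (-1)^j C(4,j)((4-j)/4)^14
= 1.00000 - 0.07127 + 0.00037 - 0.00000 + 0.00000
= 0.92909.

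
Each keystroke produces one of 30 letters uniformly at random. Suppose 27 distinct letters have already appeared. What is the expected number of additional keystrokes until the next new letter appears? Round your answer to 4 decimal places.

The number of keystrokes until the next new letter is geometric with success probability 3/30, so its mean is 30/3.
E = 30/3 = 10.00000.

10.0000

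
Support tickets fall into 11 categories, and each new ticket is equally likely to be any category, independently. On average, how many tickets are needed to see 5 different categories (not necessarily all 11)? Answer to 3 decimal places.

Going from k to k+1 distinct takes a geometric number of tickets with mean 11/(11-k).
Sum over k = 0,...,4: E = 11/11 + 11/10 + 11/9 + 11/8 + 11/7 = 6.2687.

6.269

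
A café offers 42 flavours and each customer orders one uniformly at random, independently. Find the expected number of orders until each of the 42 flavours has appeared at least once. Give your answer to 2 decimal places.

The wait to go from k to k+1 distinct flavours is geometric with mean 42/(42-k).
E[T] = 42/42 + 42/41 + 42/40 + ... + 42/2 + 42/1 = 42·H_{42}.
H_{42} = 4.327, so E[T] = 181.723.

181.72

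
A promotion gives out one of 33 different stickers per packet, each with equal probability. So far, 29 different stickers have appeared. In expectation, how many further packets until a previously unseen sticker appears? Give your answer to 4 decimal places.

8.2500

Each packet yields a new sticker with probability (33-29)/33 = 4/33, so the wait is geometric with mean 33/4.
E = 33/4 = 8.25000.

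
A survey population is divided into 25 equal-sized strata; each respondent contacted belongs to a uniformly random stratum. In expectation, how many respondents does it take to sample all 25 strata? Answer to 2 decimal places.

95.40

The wait to go from k to k+1 distinct strata is geometric with mean 25/(25-k).
E[T] = 25/25 + 25/24 + 25/23 + ... + 25/2 + 25/1 = 25·H_{25}.
H_{25} = 3.816, so E[T] = 95.399.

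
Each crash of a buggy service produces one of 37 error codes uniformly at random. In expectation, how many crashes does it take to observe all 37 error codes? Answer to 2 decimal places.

155.46

After k distinct error codes have appeared, the next crash gives a new one with probability (37-k)/37, so the expected wait for the (k+1)-th is 37/(37-k).
E[T] = 37/37 + 37/36 + 37/35 + ... + 37/2 + 37/1 = 37·H_{37}.
H_{37} = 4.202, so E[T] = 155.459.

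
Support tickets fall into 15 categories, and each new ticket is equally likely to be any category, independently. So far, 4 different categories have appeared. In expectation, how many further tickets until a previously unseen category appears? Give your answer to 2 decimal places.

1.36

The number of tickets until the next new category is geometric with success probability 11/15, so its mean is 15/11.
E = 15/11 = 1.364.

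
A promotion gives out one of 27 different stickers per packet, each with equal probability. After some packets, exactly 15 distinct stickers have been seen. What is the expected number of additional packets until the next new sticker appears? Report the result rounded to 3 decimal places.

Each packet yields a new sticker with probability (27-15)/27 = 12/27, so the wait is geometric with mean 27/12.
E = 27/12 = 2.2500.

2.250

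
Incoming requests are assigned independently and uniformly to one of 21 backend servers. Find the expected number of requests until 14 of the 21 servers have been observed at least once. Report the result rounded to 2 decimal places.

With k distinct servers already seen, the next new one arrives after an expected 21/(21-k) requests.
Sum over k = 0,...,13: E = 21/21 + 21/20 + 21/19 + ... + 21/9 + 21/8 = 22.103.

22.10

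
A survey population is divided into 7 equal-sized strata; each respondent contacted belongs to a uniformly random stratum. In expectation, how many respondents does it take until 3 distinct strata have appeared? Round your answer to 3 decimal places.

With k distinct strata already seen, the next new one arrives after an expected 7/(7-k) respondents.
Sum over k = 0,...,2: E = 7/7 + 7/6 + 7/5 = 3.5667.

3.567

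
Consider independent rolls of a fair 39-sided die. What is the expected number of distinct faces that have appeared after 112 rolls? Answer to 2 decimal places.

For each face, P(seen in 112 rolls) = 1 - (38/39)^112 = 0.945.
By linearity of expectation, E[distinct seen] = 39·(1 - (38/39)^112) = 36.874.

36.87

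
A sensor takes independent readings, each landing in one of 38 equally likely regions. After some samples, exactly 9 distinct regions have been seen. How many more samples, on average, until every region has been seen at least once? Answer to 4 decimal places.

The wait to go from k to k+1 distinct regions is geometric with mean 38/(38-k).
Sum over k = 9,...,37: E = 38/29 + 38/28 + 38/27 + ... + 38/2 + 38/1 = 150.54284.

150.5428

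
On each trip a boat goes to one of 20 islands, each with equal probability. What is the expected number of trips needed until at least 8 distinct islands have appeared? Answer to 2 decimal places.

Going from k to k+1 distinct takes a geometric number of trips with mean 20/(20-k).
Sum over k = 0,...,7: E = 20/20 + 20/19 + 20/18 + ... + 20/14 + 20/13 = 9.891.

9.89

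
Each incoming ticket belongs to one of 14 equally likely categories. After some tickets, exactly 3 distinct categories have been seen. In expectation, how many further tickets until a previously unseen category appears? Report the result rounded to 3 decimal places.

1.273

Each ticket yields a new category with probability (14-3)/14 = 11/14, so the wait is geometric with mean 14/11.
E = 14/11 = 1.2727.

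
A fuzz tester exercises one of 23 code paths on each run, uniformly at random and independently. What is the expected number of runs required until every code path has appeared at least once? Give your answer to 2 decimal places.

85.89

Split into phases: going from k distinct to k+1 distinct takes on average 23/(23-k) runs.
E[T] = 23/23 + 23/22 + 23/21 + ... + 23/2 + 23/1 = 23·H_{23}.
H_{23} = 3.734, so E[T] = 85.889.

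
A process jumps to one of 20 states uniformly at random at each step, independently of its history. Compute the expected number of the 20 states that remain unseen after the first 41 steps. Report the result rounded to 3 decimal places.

2.442

For each state, P(unseen after 41) = (19/20)^41 = 0.1221.
By linearity of expectation, E[unseen] = 20·(19/20)^41 = 2.4417.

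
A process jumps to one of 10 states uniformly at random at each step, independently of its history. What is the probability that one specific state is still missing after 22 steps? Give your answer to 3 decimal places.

0.098

Each step misses the fixed state with probability (10-1)/10 = 9/10, independently.
P(still missing after 22) = (9/10)^22 = 0.0985.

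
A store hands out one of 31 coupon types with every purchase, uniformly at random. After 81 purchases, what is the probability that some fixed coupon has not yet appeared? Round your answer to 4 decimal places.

0.0702

On each purchase the fixed coupon fails to appear with probability 30/31.
P(still missing after 81) = (30/31)^81 = 0.07023.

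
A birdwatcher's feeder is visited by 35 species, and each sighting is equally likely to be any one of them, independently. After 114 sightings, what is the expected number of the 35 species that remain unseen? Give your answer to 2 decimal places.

1.29

For each species, P(unseen after 114) = (34/35)^114 = 0.037.
By linearity of expectation, E[unseen] = 35·(34/35)^114 = 1.285.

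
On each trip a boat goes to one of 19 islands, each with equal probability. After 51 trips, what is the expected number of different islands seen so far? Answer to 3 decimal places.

For each island, P(seen in 51 trips) = 1 - (18/19)^51 = 0.9365.
By linearity of expectation, E[distinct seen] = 19·(1 - (18/19)^51) = 17.7944.

17.794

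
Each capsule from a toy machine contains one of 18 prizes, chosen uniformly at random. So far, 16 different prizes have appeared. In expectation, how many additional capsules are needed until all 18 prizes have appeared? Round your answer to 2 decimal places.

27.00

With k distinct prizes already seen, the next new one takes an expected 18/(18-k) capsules.
Sum over k = 16,...,17: E = 18/2 + 18/1 = 27.000.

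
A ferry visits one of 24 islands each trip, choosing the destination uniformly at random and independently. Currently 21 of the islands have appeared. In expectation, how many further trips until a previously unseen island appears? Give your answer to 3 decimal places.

8.000

Each trip yields a new island with probability (24-21)/24 = 3/24, so the wait is geometric with mean 24/3.
E = 24/3 = 8.0000.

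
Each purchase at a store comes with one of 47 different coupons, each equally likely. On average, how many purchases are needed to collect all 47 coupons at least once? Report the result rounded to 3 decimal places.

208.584

Split into phases: going from k distinct to k+1 distinct takes on average 47/(47-k) purchases.
E[T] = 47/47 + 47/46 + 47/45 + ... + 47/2 + 47/1 = 47·H_{47}.
H_{47} = 4.4380, so E[T] = 208.5843.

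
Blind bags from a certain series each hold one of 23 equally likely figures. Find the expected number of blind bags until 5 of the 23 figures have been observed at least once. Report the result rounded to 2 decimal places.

5.50

Going from k to k+1 distinct takes a geometric number of blind bags with mean 23/(23-k).
Sum over k = 0,...,4: E = 23/23 + 23/22 + 23/21 + 23/20 + 23/19 = 5.501.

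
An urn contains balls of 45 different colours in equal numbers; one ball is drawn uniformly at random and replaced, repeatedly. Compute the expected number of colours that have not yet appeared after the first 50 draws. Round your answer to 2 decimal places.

14.63

For each colour, P(unseen after 50) = (44/45)^50 = 0.325.
By linearity of expectation, E[unseen] = 45·(44/45)^50 = 14.629.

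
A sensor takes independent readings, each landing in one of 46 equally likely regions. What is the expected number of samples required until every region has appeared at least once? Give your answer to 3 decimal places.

203.168

After k distinct regions have appeared, the next sample gives a new one with probability (46-k)/46, so the expected wait for the (k+1)-th is 46/(46-k).
E[T] = 46/46 + 46/45 + 46/44 + ... + 46/2 + 46/1 = 46·H_{46}.
H_{46} = 4.4167, so E[T] = 203.1676.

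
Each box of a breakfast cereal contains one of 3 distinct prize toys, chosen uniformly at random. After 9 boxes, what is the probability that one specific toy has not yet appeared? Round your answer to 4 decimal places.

Each box misses the fixed toy with probability (3-1)/3 = 2/3, independently.
P(still missing after 9) = (2/3)^9 = 0.02601.

0.0260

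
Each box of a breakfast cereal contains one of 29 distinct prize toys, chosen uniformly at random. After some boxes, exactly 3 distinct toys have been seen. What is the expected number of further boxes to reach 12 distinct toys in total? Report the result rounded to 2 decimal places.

12.03

From k distinct to k+1 distinct takes on average 29/(29-k) boxes.
Sum over k = 3,...,11: E = 29/26 + 29/25 + 29/24 + ... + 29/19 + 29/18 = 12.031.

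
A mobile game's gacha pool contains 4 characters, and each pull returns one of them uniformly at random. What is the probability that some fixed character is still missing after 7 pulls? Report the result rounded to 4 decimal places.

On each pull the fixed character fails to appear with probability 3/4.
P(still missing after 7) = (3/4)^7 = 0.13348.

0.1335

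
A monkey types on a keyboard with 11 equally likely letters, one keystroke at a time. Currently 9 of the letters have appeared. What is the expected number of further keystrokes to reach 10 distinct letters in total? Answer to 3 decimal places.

With k distinct letters already seen, the next new one takes an expected 11/(11-k) keystrokes.
Only the k = 9 term is needed: E = 11/2 = 5.5000.

5.500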